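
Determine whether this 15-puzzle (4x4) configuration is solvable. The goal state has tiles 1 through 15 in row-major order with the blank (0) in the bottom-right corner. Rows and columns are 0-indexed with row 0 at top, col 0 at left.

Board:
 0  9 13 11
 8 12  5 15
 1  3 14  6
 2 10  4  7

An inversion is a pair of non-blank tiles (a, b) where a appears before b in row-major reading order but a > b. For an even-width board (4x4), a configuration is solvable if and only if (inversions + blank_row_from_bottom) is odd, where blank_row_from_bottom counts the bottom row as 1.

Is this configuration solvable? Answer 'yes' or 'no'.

Inversions: 65
Blank is in row 0 (0-indexed from top), which is row 4 counting from the bottom (bottom = 1).
65 + 4 = 69, which is odd, so the puzzle is solvable.

Answer: yes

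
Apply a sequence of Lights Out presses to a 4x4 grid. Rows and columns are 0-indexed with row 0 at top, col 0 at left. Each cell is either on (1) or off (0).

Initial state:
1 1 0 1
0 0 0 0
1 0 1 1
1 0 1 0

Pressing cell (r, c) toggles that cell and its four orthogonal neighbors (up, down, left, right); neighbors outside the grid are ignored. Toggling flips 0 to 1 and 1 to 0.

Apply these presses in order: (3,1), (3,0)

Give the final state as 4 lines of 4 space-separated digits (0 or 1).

After press 1 at (3,1):
1 1 0 1
0 0 0 0
1 1 1 1
0 1 0 0

After press 2 at (3,0):
1 1 0 1
0 0 0 0
0 1 1 1
1 0 0 0

Answer: 1 1 0 1
0 0 0 0
0 1 1 1
1 0 0 0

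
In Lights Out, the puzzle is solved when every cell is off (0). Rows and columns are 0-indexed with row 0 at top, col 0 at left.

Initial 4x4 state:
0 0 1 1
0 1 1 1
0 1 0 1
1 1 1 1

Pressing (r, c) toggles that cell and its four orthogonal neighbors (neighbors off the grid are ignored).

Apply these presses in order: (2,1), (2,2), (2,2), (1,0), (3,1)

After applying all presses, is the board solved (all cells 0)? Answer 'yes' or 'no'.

After press 1 at (2,1):
0 0 1 1
0 0 1 1
1 0 1 1
1 0 1 1

After press 2 at (2,2):
0 0 1 1
0 0 0 1
1 1 0 0
1 0 0 1

After press 3 at (2,2):
0 0 1 1
0 0 1 1
1 0 1 1
1 0 1 1

After press 4 at (1,0):
1 0 1 1
1 1 1 1
0 0 1 1
1 0 1 1

After press 5 at (3,1):
1 0 1 1
1 1 1 1
0 1 1 1
0 1 0 1

Lights still on: 12

Answer: no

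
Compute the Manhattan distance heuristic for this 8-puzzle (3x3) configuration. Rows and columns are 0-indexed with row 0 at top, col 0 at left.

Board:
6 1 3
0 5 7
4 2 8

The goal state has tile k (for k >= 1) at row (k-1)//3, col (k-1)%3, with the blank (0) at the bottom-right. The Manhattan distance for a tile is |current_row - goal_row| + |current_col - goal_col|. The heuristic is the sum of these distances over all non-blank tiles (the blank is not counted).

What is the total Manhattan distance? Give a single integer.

Tile 6: (0,0)->(1,2) = 3
Tile 1: (0,1)->(0,0) = 1
Tile 3: (0,2)->(0,2) = 0
Tile 5: (1,1)->(1,1) = 0
Tile 7: (1,2)->(2,0) = 3
Tile 4: (2,0)->(1,0) = 1
Tile 2: (2,1)->(0,1) = 2
Tile 8: (2,2)->(2,1) = 1
Sum: 3 + 1 + 0 + 0 + 3 + 1 + 2 + 1 = 11

Answer: 11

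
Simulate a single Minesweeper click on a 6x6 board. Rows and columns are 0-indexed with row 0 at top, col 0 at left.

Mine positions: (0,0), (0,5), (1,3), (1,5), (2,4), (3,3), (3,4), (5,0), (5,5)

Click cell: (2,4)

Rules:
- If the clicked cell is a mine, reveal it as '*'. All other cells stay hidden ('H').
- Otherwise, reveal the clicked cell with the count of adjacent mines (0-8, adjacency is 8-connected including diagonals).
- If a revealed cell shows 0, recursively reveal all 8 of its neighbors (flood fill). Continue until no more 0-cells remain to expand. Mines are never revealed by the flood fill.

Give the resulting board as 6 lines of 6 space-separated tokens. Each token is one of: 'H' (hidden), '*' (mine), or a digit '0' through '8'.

H H H H H H
H H H H H H
H H H H * H
H H H H H H
H H H H H H
H H H H H H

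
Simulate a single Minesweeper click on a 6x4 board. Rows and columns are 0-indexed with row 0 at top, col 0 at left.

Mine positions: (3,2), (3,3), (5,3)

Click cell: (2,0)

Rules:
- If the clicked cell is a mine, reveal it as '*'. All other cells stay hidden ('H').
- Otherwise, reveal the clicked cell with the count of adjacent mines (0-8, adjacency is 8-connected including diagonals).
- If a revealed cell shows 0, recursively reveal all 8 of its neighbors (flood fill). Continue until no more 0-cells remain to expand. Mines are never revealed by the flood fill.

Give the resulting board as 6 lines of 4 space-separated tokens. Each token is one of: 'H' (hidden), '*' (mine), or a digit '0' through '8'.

0 0 0 0
0 0 0 0
0 1 2 2
0 1 H H
0 1 3 H
0 0 1 H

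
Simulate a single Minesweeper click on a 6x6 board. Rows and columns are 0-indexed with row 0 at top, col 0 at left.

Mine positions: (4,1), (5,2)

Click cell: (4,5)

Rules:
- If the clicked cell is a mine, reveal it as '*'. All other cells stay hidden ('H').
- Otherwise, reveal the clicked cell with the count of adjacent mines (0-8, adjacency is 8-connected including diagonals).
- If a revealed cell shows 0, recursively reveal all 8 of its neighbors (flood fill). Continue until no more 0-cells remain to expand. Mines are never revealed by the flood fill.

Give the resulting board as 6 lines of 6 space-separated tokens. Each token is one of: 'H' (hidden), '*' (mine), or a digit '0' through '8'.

0 0 0 0 0 0
0 0 0 0 0 0
0 0 0 0 0 0
1 1 1 0 0 0
H H 2 1 0 0
H H H 1 0 0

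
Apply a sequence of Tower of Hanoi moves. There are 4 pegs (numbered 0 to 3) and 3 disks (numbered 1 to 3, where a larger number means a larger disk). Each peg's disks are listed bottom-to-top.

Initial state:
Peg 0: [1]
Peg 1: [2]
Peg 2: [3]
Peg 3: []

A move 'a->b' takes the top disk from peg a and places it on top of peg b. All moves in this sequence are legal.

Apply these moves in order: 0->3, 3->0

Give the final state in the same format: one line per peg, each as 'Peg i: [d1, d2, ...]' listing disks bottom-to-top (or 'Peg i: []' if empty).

Answer: Peg 0: [1]
Peg 1: [2]
Peg 2: [3]
Peg 3: []

Derivation:
After move 1 (0->3):
Peg 0: []
Peg 1: [2]
Peg 2: [3]
Peg 3: [1]

After move 2 (3->0):
Peg 0: [1]
Peg 1: [2]
Peg 2: [3]
Peg 3: []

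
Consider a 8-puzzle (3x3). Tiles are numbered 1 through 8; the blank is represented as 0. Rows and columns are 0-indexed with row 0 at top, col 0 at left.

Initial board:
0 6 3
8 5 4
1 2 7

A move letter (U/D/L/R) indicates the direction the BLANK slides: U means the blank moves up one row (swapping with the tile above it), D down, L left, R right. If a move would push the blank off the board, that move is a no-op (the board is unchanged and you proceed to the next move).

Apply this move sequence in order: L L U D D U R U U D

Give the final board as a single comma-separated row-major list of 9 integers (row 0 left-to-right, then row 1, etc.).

Answer: 8, 6, 3, 5, 0, 4, 1, 2, 7

Derivation:
After move 1 (L):
0 6 3
8 5 4
1 2 7

After move 2 (L):
0 6 3
8 5 4
1 2 7

After move 3 (U):
0 6 3
8 5 4
1 2 7

After move 4 (D):
8 6 3
0 5 4
1 2 7

After move 5 (D):
8 6 3
1 5 4
0 2 7

After move 6 (U):
8 6 3
0 5 4
1 2 7

After move 7 (R):
8 6 3
5 0 4
1 2 7

After move 8 (U):
8 0 3
5 6 4
1 2 7

After move 9 (U):
8 0 3
5 6 4
1 2 7

After move 10 (D):
8 6 3
5 0 4
1 2 7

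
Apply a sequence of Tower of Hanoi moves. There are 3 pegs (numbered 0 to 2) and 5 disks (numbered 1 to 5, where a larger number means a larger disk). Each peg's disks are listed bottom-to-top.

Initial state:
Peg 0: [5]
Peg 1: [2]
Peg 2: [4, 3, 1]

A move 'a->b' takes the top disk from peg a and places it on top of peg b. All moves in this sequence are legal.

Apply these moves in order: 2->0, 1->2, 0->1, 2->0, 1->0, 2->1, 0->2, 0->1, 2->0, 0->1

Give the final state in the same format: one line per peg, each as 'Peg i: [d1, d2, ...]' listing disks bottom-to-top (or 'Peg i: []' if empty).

Answer: Peg 0: [5]
Peg 1: [3, 2, 1]
Peg 2: [4]

Derivation:
After move 1 (2->0):
Peg 0: [5, 1]
Peg 1: [2]
Peg 2: [4, 3]

After move 2 (1->2):
Peg 0: [5, 1]
Peg 1: []
Peg 2: [4, 3, 2]

After move 3 (0->1):
Peg 0: [5]
Peg 1: [1]
Peg 2: [4, 3, 2]

After move 4 (2->0):
Peg 0: [5, 2]
Peg 1: [1]
Peg 2: [4, 3]

After move 5 (1->0):
Peg 0: [5, 2, 1]
Peg 1: []
Peg 2: [4, 3]

After move 6 (2->1):
Peg 0: [5, 2, 1]
Peg 1: [3]
Peg 2: [4]

After move 7 (0->2):
Peg 0: [5, 2]
Peg 1: [3]
Peg 2: [4, 1]

After move 8 (0->1):
Peg 0: [5]
Peg 1: [3, 2]
Peg 2: [4, 1]

After move 9 (2->0):
Peg 0: [5, 1]
Peg 1: [3, 2]
Peg 2: [4]

After move 10 (0->1):
Peg 0: [5]
Peg 1: [3, 2, 1]
Peg 2: [4]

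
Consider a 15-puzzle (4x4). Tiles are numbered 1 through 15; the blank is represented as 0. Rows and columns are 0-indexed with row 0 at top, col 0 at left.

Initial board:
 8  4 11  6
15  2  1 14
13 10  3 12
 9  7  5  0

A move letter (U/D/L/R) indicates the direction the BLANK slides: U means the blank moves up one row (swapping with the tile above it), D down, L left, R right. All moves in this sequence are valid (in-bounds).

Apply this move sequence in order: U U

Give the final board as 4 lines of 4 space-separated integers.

Answer:  8  4 11  6
15  2  1  0
13 10  3 14
 9  7  5 12

Derivation:
After move 1 (U):
 8  4 11  6
15  2  1 14
13 10  3  0
 9  7  5 12

After move 2 (U):
 8  4 11  6
15  2  1  0
13 10  3 14
 9  7  5 12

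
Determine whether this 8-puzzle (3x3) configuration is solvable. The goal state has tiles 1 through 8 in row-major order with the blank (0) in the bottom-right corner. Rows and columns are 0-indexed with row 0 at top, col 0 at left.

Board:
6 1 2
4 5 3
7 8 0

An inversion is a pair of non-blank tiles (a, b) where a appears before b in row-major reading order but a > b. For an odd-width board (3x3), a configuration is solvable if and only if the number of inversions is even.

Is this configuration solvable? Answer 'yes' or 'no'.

Inversions (pairs i<j in row-major order where tile[i] > tile[j] > 0): 7
7 is odd, so the puzzle is not solvable.

Answer: no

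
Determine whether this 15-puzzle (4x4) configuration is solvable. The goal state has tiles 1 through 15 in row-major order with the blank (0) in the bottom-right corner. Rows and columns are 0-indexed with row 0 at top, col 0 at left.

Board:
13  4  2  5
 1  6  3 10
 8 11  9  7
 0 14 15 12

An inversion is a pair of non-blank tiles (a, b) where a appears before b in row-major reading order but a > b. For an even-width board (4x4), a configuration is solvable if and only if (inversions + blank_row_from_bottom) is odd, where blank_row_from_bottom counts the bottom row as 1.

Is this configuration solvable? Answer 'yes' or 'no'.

Inversions: 28
Blank is in row 3 (0-indexed from top), which is row 1 counting from the bottom (bottom = 1).
28 + 1 = 29, which is odd, so the puzzle is solvable.

Answer: yes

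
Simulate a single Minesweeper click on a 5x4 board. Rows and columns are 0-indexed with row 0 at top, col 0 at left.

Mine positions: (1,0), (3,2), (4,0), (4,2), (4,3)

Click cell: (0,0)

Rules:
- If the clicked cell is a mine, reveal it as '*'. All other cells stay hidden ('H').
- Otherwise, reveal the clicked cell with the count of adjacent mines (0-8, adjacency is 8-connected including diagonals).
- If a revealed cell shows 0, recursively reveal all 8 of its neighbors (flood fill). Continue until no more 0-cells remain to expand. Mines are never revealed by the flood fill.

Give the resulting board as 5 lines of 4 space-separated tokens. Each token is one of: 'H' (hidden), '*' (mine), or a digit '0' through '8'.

1 H H H
H H H H
H H H H
H H H H
H H H H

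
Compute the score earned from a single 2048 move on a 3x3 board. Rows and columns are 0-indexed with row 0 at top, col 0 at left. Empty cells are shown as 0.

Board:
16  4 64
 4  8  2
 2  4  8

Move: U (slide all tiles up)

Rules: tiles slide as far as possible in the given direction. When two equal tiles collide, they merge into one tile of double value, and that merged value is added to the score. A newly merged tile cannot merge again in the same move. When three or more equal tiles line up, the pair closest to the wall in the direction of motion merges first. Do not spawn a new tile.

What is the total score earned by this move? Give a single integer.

Answer: 0

Derivation:
Slide up:
col 0: [16, 4, 2] -> [16, 4, 2]  score +0 (running 0)
col 1: [4, 8, 4] -> [4, 8, 4]  score +0 (running 0)
col 2: [64, 2, 8] -> [64, 2, 8]  score +0 (running 0)
Board after move:
16  4 64
 4  8  2
 2  4  8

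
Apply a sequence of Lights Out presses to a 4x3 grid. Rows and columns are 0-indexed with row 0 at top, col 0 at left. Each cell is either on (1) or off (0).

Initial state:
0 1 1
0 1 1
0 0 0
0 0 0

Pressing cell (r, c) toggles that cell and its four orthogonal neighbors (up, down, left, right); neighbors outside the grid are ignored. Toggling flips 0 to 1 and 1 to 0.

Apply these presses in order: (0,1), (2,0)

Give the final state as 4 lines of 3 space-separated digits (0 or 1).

After press 1 at (0,1):
1 0 0
0 0 1
0 0 0
0 0 0

After press 2 at (2,0):
1 0 0
1 0 1
1 1 0
1 0 0

Answer: 1 0 0
1 0 1
1 1 0
1 0 0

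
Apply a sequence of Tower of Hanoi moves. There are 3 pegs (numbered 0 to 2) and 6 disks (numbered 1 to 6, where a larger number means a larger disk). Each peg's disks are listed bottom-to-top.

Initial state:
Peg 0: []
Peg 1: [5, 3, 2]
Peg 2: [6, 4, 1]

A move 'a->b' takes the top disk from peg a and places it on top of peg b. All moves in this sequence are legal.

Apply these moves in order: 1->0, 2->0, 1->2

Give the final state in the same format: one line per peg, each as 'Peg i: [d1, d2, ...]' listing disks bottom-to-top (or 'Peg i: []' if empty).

Answer: Peg 0: [2, 1]
Peg 1: [5]
Peg 2: [6, 4, 3]

Derivation:
After move 1 (1->0):
Peg 0: [2]
Peg 1: [5, 3]
Peg 2: [6, 4, 1]

After move 2 (2->0):
Peg 0: [2, 1]
Peg 1: [5, 3]
Peg 2: [6, 4]

After move 3 (1->2):
Peg 0: [2, 1]
Peg 1: [5]
Peg 2: [6, 4, 3]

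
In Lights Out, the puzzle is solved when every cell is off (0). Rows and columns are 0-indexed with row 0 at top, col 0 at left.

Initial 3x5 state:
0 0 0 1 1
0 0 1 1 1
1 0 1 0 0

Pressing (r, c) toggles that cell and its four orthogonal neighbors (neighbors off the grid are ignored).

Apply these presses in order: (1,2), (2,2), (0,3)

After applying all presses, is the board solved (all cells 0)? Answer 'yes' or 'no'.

After press 1 at (1,2):
0 0 1 1 1
0 1 0 0 1
1 0 0 0 0

After press 2 at (2,2):
0 0 1 1 1
0 1 1 0 1
1 1 1 1 0

After press 3 at (0,3):
0 0 0 0 0
0 1 1 1 1
1 1 1 1 0

Lights still on: 8

Answer: no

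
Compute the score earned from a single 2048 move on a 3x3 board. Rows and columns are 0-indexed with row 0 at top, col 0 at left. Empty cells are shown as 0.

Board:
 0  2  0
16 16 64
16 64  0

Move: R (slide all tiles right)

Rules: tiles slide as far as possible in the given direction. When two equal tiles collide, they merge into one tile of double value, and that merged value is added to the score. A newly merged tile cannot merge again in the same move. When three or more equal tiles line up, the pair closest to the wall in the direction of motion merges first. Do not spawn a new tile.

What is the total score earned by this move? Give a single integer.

Answer: 32

Derivation:
Slide right:
row 0: [0, 2, 0] -> [0, 0, 2]  score +0 (running 0)
row 1: [16, 16, 64] -> [0, 32, 64]  score +32 (running 32)
row 2: [16, 64, 0] -> [0, 16, 64]  score +0 (running 32)
Board after move:
 0  0  2
 0 32 64
 0 16 64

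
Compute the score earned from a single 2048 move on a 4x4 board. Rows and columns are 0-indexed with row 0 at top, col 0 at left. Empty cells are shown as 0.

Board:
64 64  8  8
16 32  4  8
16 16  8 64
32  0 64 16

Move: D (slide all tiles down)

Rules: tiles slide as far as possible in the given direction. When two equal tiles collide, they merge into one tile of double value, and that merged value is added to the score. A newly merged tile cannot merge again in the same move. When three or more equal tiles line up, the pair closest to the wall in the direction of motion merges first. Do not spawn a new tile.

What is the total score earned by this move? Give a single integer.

Answer: 48

Derivation:
Slide down:
col 0: [64, 16, 16, 32] -> [0, 64, 32, 32]  score +32 (running 32)
col 1: [64, 32, 16, 0] -> [0, 64, 32, 16]  score +0 (running 32)
col 2: [8, 4, 8, 64] -> [8, 4, 8, 64]  score +0 (running 32)
col 3: [8, 8, 64, 16] -> [0, 16, 64, 16]  score +16 (running 48)
Board after move:
 0  0  8  0
64 64  4 16
32 32  8 64
32 16 64 16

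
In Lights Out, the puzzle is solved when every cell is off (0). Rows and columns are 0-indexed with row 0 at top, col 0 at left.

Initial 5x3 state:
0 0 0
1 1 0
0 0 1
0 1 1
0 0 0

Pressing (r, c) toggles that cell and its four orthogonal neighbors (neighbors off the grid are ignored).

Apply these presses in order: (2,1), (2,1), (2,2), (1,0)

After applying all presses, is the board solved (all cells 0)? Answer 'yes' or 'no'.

Answer: no

Derivation:
After press 1 at (2,1):
0 0 0
1 0 0
1 1 0
0 0 1
0 0 0

After press 2 at (2,1):
0 0 0
1 1 0
0 0 1
0 1 1
0 0 0

After press 3 at (2,2):
0 0 0
1 1 1
0 1 0
0 1 0
0 0 0

After press 4 at (1,0):
1 0 0
0 0 1
1 1 0
0 1 0
0 0 0

Lights still on: 5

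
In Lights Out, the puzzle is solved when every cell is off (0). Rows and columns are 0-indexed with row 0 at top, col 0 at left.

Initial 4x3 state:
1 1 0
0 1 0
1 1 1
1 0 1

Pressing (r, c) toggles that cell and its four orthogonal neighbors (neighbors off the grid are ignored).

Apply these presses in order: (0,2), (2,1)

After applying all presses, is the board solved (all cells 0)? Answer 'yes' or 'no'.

After press 1 at (0,2):
1 0 1
0 1 1
1 1 1
1 0 1

After press 2 at (2,1):
1 0 1
0 0 1
0 0 0
1 1 1

Lights still on: 6

Answer: no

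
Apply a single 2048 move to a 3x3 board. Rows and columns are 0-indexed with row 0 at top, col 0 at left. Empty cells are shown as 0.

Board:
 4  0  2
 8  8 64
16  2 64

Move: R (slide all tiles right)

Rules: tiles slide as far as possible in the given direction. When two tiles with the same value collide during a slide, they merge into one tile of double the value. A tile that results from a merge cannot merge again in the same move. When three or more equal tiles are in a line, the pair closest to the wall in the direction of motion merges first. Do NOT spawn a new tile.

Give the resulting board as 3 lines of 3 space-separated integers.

Slide right:
row 0: [4, 0, 2] -> [0, 4, 2]
row 1: [8, 8, 64] -> [0, 16, 64]
row 2: [16, 2, 64] -> [16, 2, 64]

Answer:  0  4  2
 0 16 64
16  2 64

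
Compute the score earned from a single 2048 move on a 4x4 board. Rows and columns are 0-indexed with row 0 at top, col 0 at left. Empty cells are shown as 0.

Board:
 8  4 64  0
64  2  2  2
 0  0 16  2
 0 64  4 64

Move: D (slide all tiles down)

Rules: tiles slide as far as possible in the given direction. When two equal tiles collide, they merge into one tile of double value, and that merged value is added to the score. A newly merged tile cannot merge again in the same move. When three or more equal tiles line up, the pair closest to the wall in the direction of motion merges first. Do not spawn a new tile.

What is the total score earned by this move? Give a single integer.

Slide down:
col 0: [8, 64, 0, 0] -> [0, 0, 8, 64]  score +0 (running 0)
col 1: [4, 2, 0, 64] -> [0, 4, 2, 64]  score +0 (running 0)
col 2: [64, 2, 16, 4] -> [64, 2, 16, 4]  score +0 (running 0)
col 3: [0, 2, 2, 64] -> [0, 0, 4, 64]  score +4 (running 4)
Board after move:
 0  0 64  0
 0  4  2  0
 8  2 16  4
64 64  4 64

Answer: 4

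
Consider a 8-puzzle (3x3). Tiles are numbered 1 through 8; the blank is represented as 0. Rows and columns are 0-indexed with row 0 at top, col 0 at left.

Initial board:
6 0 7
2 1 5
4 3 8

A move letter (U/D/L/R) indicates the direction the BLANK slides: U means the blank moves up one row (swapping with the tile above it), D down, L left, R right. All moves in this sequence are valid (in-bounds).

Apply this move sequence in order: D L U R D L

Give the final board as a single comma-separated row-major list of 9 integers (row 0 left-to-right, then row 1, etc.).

Answer: 1, 2, 7, 0, 6, 5, 4, 3, 8

Derivation:
After move 1 (D):
6 1 7
2 0 5
4 3 8

After move 2 (L):
6 1 7
0 2 5
4 3 8

After move 3 (U):
0 1 7
6 2 5
4 3 8

After move 4 (R):
1 0 7
6 2 5
4 3 8

After move 5 (D):
1 2 7
6 0 5
4 3 8

After move 6 (L):
1 2 7
0 6 5
4 3 8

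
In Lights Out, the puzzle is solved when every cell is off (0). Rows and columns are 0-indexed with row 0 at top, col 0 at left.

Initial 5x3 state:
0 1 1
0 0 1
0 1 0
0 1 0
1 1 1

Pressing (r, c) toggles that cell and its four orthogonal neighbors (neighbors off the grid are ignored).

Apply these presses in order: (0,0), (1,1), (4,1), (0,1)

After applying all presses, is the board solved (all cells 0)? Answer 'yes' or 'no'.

After press 1 at (0,0):
1 0 1
1 0 1
0 1 0
0 1 0
1 1 1

After press 2 at (1,1):
1 1 1
0 1 0
0 0 0
0 1 0
1 1 1

After press 3 at (4,1):
1 1 1
0 1 0
0 0 0
0 0 0
0 0 0

After press 4 at (0,1):
0 0 0
0 0 0
0 0 0
0 0 0
0 0 0

Lights still on: 0

Answer: yes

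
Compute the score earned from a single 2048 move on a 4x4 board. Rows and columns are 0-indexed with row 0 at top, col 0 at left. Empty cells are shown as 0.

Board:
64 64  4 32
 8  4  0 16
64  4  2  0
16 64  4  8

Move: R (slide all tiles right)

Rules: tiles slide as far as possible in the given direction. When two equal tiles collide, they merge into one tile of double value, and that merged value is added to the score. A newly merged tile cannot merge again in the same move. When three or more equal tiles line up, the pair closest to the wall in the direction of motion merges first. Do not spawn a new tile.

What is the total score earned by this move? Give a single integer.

Answer: 128

Derivation:
Slide right:
row 0: [64, 64, 4, 32] -> [0, 128, 4, 32]  score +128 (running 128)
row 1: [8, 4, 0, 16] -> [0, 8, 4, 16]  score +0 (running 128)
row 2: [64, 4, 2, 0] -> [0, 64, 4, 2]  score +0 (running 128)
row 3: [16, 64, 4, 8] -> [16, 64, 4, 8]  score +0 (running 128)
Board after move:
  0 128   4  32
  0   8   4  16
  0  64   4   2
 16  64   4   8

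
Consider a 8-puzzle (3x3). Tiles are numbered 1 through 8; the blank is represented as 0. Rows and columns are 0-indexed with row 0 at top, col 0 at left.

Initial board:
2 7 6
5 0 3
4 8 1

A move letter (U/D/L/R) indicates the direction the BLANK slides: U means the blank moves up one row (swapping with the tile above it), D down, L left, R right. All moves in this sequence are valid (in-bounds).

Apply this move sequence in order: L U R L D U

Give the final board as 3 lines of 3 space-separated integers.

Answer: 0 7 6
2 5 3
4 8 1

Derivation:
After move 1 (L):
2 7 6
0 5 3
4 8 1

After move 2 (U):
0 7 6
2 5 3
4 8 1

After move 3 (R):
7 0 6
2 5 3
4 8 1

After move 4 (L):
0 7 6
2 5 3
4 8 1

After move 5 (D):
2 7 6
0 5 3
4 8 1

After move 6 (U):
0 7 6
2 5 3
4 8 1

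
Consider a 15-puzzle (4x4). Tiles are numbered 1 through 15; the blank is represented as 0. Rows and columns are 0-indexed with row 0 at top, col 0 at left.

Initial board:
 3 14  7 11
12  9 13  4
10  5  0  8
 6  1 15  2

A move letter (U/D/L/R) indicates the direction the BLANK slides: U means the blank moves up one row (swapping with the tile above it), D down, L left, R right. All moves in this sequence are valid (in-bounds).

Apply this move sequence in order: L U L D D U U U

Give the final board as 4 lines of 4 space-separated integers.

After move 1 (L):
 3 14  7 11
12  9 13  4
10  0  5  8
 6  1 15  2

After move 2 (U):
 3 14  7 11
12  0 13  4
10  9  5  8
 6  1 15  2

After move 3 (L):
 3 14  7 11
 0 12 13  4
10  9  5  8
 6  1 15  2

After move 4 (D):
 3 14  7 11
10 12 13  4
 0  9  5  8
 6  1 15  2

After move 5 (D):
 3 14  7 11
10 12 13  4
 6  9  5  8
 0  1 15  2

After move 6 (U):
 3 14  7 11
10 12 13  4
 0  9  5  8
 6  1 15  2

After move 7 (U):
 3 14  7 11
 0 12 13  4
10  9  5  8
 6  1 15  2

After move 8 (U):
 0 14  7 11
 3 12 13  4
10  9  5  8
 6  1 15  2

Answer:  0 14  7 11
 3 12 13  4
10  9  5  8
 6  1 15  2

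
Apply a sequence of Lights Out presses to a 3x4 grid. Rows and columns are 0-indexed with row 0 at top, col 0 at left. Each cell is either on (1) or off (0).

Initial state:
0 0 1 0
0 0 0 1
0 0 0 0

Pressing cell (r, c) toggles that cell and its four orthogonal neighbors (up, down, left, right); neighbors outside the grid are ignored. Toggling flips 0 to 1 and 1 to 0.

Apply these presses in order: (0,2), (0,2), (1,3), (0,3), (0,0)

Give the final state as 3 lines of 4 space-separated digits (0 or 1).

Answer: 1 1 0 0
1 0 1 1
0 0 0 1

Derivation:
After press 1 at (0,2):
0 1 0 1
0 0 1 1
0 0 0 0

After press 2 at (0,2):
0 0 1 0
0 0 0 1
0 0 0 0

After press 3 at (1,3):
0 0 1 1
0 0 1 0
0 0 0 1

After press 4 at (0,3):
0 0 0 0
0 0 1 1
0 0 0 1

After press 5 at (0,0):
1 1 0 0
1 0 1 1
0 0 0 1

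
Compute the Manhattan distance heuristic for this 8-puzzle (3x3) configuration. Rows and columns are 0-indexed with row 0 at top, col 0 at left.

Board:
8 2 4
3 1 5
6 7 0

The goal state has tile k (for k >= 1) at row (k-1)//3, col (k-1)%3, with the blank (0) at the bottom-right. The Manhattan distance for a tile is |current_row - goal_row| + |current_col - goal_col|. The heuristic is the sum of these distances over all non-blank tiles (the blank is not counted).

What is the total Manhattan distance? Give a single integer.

Answer: 16

Derivation:
Tile 8: (0,0)->(2,1) = 3
Tile 2: (0,1)->(0,1) = 0
Tile 4: (0,2)->(1,0) = 3
Tile 3: (1,0)->(0,2) = 3
Tile 1: (1,1)->(0,0) = 2
Tile 5: (1,2)->(1,1) = 1
Tile 6: (2,0)->(1,2) = 3
Tile 7: (2,1)->(2,0) = 1
Sum: 3 + 0 + 3 + 3 + 2 + 1 + 3 + 1 = 16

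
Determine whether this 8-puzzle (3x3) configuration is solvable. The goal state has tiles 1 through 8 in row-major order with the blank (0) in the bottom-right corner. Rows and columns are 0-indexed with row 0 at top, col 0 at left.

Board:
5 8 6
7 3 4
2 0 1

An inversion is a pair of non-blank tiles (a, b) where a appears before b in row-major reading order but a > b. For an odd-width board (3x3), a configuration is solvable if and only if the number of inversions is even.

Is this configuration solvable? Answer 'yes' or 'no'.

Answer: no

Derivation:
Inversions (pairs i<j in row-major order where tile[i] > tile[j] > 0): 23
23 is odd, so the puzzle is not solvable.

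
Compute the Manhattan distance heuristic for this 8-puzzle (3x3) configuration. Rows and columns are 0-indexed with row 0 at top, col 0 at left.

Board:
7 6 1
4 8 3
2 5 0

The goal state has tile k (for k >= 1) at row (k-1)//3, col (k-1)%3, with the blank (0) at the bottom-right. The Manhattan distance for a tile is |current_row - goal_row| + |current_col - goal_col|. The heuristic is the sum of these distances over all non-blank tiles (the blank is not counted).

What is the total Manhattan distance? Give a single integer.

Tile 7: (0,0)->(2,0) = 2
Tile 6: (0,1)->(1,2) = 2
Tile 1: (0,2)->(0,0) = 2
Tile 4: (1,0)->(1,0) = 0
Tile 8: (1,1)->(2,1) = 1
Tile 3: (1,2)->(0,2) = 1
Tile 2: (2,0)->(0,1) = 3
Tile 5: (2,1)->(1,1) = 1
Sum: 2 + 2 + 2 + 0 + 1 + 1 + 3 + 1 = 12

Answer: 12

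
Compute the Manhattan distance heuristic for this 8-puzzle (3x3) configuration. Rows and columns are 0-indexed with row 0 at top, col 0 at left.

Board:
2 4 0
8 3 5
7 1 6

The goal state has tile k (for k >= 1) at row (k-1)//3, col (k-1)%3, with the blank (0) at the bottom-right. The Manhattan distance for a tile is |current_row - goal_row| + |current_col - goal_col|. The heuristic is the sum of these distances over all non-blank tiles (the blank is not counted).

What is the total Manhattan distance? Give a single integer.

Answer: 12

Derivation:
Tile 2: (0,0)->(0,1) = 1
Tile 4: (0,1)->(1,0) = 2
Tile 8: (1,0)->(2,1) = 2
Tile 3: (1,1)->(0,2) = 2
Tile 5: (1,2)->(1,1) = 1
Tile 7: (2,0)->(2,0) = 0
Tile 1: (2,1)->(0,0) = 3
Tile 6: (2,2)->(1,2) = 1
Sum: 1 + 2 + 2 + 2 + 1 + 0 + 3 + 1 = 12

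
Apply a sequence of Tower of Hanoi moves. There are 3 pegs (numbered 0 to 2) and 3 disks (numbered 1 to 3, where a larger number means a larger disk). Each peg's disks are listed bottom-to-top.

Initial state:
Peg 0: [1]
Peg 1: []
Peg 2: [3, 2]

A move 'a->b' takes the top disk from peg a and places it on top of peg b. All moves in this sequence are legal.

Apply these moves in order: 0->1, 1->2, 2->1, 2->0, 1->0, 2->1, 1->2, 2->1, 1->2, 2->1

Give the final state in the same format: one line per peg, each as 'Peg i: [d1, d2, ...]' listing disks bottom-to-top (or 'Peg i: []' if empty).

Answer: Peg 0: [2, 1]
Peg 1: [3]
Peg 2: []

Derivation:
After move 1 (0->1):
Peg 0: []
Peg 1: [1]
Peg 2: [3, 2]

After move 2 (1->2):
Peg 0: []
Peg 1: []
Peg 2: [3, 2, 1]

After move 3 (2->1):
Peg 0: []
Peg 1: [1]
Peg 2: [3, 2]

After move 4 (2->0):
Peg 0: [2]
Peg 1: [1]
Peg 2: [3]

After move 5 (1->0):
Peg 0: [2, 1]
Peg 1: []
Peg 2: [3]

After move 6 (2->1):
Peg 0: [2, 1]
Peg 1: [3]
Peg 2: []

After move 7 (1->2):
Peg 0: [2, 1]
Peg 1: []
Peg 2: [3]

After move 8 (2->1):
Peg 0: [2, 1]
Peg 1: [3]
Peg 2: []

After move 9 (1->2):
Peg 0: [2, 1]
Peg 1: []
Peg 2: [3]

After move 10 (2->1):
Peg 0: [2, 1]
Peg 1: [3]
Peg 2: []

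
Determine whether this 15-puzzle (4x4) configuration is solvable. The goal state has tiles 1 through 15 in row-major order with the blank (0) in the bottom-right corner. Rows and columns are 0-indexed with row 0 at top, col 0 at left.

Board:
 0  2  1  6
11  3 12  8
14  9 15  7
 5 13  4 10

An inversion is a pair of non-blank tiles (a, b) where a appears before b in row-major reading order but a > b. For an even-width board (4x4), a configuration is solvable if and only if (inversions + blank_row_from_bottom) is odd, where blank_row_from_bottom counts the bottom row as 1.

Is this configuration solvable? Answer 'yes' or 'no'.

Inversions: 39
Blank is in row 0 (0-indexed from top), which is row 4 counting from the bottom (bottom = 1).
39 + 4 = 43, which is odd, so the puzzle is solvable.

Answer: yes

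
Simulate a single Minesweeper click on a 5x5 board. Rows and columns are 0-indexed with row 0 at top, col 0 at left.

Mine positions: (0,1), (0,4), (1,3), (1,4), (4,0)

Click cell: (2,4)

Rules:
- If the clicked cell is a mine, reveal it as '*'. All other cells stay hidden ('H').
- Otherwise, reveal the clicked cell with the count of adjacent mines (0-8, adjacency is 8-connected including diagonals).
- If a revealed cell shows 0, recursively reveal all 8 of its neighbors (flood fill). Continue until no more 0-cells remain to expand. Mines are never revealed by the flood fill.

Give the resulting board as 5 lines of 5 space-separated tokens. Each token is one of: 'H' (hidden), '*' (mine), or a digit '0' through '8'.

H H H H H
H H H H H
H H H H 2
H H H H H
H H H H H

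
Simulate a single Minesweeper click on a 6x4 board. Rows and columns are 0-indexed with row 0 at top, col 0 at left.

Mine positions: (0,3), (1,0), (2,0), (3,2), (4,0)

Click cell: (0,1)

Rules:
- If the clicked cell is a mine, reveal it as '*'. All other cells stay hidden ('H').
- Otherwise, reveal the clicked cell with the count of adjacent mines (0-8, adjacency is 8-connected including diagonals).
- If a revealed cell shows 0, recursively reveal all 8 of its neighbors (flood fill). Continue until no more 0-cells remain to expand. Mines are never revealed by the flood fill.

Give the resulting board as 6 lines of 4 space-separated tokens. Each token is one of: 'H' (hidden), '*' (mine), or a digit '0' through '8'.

H 1 H H
H H H H
H H H H
H H H H
H H H H
H H H H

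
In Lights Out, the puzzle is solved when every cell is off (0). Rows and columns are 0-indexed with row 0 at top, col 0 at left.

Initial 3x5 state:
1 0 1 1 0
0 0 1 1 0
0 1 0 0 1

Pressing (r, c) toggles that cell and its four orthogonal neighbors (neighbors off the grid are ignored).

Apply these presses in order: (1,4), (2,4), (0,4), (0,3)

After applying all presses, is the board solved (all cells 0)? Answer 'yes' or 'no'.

After press 1 at (1,4):
1 0 1 1 1
0 0 1 0 1
0 1 0 0 0

After press 2 at (2,4):
1 0 1 1 1
0 0 1 0 0
0 1 0 1 1

After press 3 at (0,4):
1 0 1 0 0
0 0 1 0 1
0 1 0 1 1

After press 4 at (0,3):
1 0 0 1 1
0 0 1 1 1
0 1 0 1 1

Lights still on: 9

Answer: no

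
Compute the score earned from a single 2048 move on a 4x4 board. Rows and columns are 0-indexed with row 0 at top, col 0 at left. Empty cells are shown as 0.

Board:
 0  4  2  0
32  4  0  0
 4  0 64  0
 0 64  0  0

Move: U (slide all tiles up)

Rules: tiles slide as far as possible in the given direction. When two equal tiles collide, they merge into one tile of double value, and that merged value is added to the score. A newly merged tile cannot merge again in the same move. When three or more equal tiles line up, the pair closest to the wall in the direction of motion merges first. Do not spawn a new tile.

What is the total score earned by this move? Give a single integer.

Slide up:
col 0: [0, 32, 4, 0] -> [32, 4, 0, 0]  score +0 (running 0)
col 1: [4, 4, 0, 64] -> [8, 64, 0, 0]  score +8 (running 8)
col 2: [2, 0, 64, 0] -> [2, 64, 0, 0]  score +0 (running 8)
col 3: [0, 0, 0, 0] -> [0, 0, 0, 0]  score +0 (running 8)
Board after move:
32  8  2  0
 4 64 64  0
 0  0  0  0
 0  0  0  0

Answer: 8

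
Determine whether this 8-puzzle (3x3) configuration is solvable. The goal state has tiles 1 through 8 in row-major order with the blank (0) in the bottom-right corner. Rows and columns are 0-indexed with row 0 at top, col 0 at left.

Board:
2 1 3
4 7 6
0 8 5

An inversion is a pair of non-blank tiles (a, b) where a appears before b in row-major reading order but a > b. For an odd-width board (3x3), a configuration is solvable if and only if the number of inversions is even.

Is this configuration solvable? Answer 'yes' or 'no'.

Answer: no

Derivation:
Inversions (pairs i<j in row-major order where tile[i] > tile[j] > 0): 5
5 is odd, so the puzzle is not solvable.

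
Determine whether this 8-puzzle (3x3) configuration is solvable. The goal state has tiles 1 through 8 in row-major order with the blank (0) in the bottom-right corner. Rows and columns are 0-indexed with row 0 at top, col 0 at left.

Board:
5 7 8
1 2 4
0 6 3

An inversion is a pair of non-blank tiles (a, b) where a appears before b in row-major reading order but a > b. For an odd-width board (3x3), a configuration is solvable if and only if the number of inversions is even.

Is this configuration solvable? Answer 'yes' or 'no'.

Inversions (pairs i<j in row-major order where tile[i] > tile[j] > 0): 16
16 is even, so the puzzle is solvable.

Answer: yes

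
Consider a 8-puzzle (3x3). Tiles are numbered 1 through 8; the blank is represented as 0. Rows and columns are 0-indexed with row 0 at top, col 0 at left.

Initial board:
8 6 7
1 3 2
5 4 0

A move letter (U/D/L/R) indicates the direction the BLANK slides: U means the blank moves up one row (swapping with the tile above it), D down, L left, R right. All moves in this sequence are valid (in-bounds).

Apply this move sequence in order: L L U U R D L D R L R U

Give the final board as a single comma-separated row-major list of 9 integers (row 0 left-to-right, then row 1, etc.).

Answer: 6, 3, 7, 1, 0, 2, 5, 8, 4

Derivation:
After move 1 (L):
8 6 7
1 3 2
5 0 4

After move 2 (L):
8 6 7
1 3 2
0 5 4

After move 3 (U):
8 6 7
0 3 2
1 5 4

After move 4 (U):
0 6 7
8 3 2
1 5 4

After move 5 (R):
6 0 7
8 3 2
1 5 4

After move 6 (D):
6 3 7
8 0 2
1 5 4

After move 7 (L):
6 3 7
0 8 2
1 5 4

After move 8 (D):
6 3 7
1 8 2
0 5 4

After move 9 (R):
6 3 7
1 8 2
5 0 4

After move 10 (L):
6 3 7
1 8 2
0 5 4

After move 11 (R):
6 3 7
1 8 2
5 0 4

After move 12 (U):
6 3 7
1 0 2
5 8 4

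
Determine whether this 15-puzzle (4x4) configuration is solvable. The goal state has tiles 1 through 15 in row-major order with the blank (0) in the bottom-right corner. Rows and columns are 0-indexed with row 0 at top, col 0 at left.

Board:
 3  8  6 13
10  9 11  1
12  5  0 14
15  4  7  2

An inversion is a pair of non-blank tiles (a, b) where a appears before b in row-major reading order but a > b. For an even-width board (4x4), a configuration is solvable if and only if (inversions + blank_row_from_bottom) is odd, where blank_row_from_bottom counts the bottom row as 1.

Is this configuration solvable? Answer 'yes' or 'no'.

Inversions: 51
Blank is in row 2 (0-indexed from top), which is row 2 counting from the bottom (bottom = 1).
51 + 2 = 53, which is odd, so the puzzle is solvable.

Answer: yes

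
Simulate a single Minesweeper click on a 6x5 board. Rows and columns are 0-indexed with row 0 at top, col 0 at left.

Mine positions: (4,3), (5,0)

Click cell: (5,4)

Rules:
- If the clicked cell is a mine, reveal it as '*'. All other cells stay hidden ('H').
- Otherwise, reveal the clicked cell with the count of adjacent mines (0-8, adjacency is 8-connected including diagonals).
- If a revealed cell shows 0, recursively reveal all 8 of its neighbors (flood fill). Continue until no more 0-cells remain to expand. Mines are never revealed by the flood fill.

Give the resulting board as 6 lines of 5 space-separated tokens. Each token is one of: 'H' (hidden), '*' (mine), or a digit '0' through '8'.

H H H H H
H H H H H
H H H H H
H H H H H
H H H H H
H H H H 1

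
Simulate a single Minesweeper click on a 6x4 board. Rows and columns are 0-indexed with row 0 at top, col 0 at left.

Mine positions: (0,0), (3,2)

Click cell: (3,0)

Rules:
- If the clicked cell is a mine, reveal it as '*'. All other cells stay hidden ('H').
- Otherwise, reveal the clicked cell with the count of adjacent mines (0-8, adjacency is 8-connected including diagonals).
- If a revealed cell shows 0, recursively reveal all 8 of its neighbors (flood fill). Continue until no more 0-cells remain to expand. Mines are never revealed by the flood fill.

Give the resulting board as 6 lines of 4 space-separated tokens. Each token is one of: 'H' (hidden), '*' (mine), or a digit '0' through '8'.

H H H H
1 1 H H
0 1 H H
0 1 H H
0 1 1 1
0 0 0 0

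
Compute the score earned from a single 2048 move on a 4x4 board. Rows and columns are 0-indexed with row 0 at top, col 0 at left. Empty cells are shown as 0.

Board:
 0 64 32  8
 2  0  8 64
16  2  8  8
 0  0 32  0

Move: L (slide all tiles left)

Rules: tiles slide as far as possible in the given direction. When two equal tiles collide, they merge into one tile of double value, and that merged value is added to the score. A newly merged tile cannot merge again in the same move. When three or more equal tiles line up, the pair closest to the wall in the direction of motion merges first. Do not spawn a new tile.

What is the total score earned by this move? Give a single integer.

Answer: 16

Derivation:
Slide left:
row 0: [0, 64, 32, 8] -> [64, 32, 8, 0]  score +0 (running 0)
row 1: [2, 0, 8, 64] -> [2, 8, 64, 0]  score +0 (running 0)
row 2: [16, 2, 8, 8] -> [16, 2, 16, 0]  score +16 (running 16)
row 3: [0, 0, 32, 0] -> [32, 0, 0, 0]  score +0 (running 16)
Board after move:
64 32  8  0
 2  8 64  0
16  2 16  0
32  0  0  0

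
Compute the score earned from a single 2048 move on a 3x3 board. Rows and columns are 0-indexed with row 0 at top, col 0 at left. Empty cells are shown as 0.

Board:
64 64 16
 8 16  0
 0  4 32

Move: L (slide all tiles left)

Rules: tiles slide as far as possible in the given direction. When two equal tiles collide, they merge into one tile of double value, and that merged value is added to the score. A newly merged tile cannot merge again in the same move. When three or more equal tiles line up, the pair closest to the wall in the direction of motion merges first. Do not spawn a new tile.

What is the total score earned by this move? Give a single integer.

Slide left:
row 0: [64, 64, 16] -> [128, 16, 0]  score +128 (running 128)
row 1: [8, 16, 0] -> [8, 16, 0]  score +0 (running 128)
row 2: [0, 4, 32] -> [4, 32, 0]  score +0 (running 128)
Board after move:
128  16   0
  8  16   0
  4  32   0

Answer: 128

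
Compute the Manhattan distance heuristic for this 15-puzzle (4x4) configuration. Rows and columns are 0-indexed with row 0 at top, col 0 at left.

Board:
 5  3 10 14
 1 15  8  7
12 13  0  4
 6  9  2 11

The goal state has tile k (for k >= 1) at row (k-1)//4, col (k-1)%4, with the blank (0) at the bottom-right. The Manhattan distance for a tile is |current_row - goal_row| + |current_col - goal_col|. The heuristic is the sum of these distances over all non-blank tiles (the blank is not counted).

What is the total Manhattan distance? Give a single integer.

Answer: 34

Derivation:
Tile 5: at (0,0), goal (1,0), distance |0-1|+|0-0| = 1
Tile 3: at (0,1), goal (0,2), distance |0-0|+|1-2| = 1
Tile 10: at (0,2), goal (2,1), distance |0-2|+|2-1| = 3
Tile 14: at (0,3), goal (3,1), distance |0-3|+|3-1| = 5
Tile 1: at (1,0), goal (0,0), distance |1-0|+|0-0| = 1
Tile 15: at (1,1), goal (3,2), distance |1-3|+|1-2| = 3
Tile 8: at (1,2), goal (1,3), distance |1-1|+|2-3| = 1
Tile 7: at (1,3), goal (1,2), distance |1-1|+|3-2| = 1
Tile 12: at (2,0), goal (2,3), distance |2-2|+|0-3| = 3
Tile 13: at (2,1), goal (3,0), distance |2-3|+|1-0| = 2
Tile 4: at (2,3), goal (0,3), distance |2-0|+|3-3| = 2
Tile 6: at (3,0), goal (1,1), distance |3-1|+|0-1| = 3
Tile 9: at (3,1), goal (2,0), distance |3-2|+|1-0| = 2
Tile 2: at (3,2), goal (0,1), distance |3-0|+|2-1| = 4
Tile 11: at (3,3), goal (2,2), distance |3-2|+|3-2| = 2
Sum: 1 + 1 + 3 + 5 + 1 + 3 + 1 + 1 + 3 + 2 + 2 + 3 + 2 + 4 + 2 = 34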